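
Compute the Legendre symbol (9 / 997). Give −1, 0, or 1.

1

Reciprocity: 9 ≡ 1 and 997 ≡ 1 (mod 4), so (9/997) = +(997/9).
Reduce top mod 9: now compute (7/9).
Reciprocity: 7 ≡ 3 and 9 ≡ 1 (mod 4), so (7/9) = +(9/7).
Reduce top mod 7: now compute (2/7).
Pull out 2: since 7 ≡ 7 (mod 8), (2/7) = +1.
Reached (1/7) = 1. Collecting the sign flips along the way, the symbol is +1.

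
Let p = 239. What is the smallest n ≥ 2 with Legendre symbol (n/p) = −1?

7

(2/239) = +1, so 2 is a residue.
(3/239) = +1, so 3 is a residue.
(4/239) = +1, so 4 is a residue.
(5/239) = +1, so 5 is a residue.
(6/239) = +1, so 6 is a residue.
(7/239) = −1, so 7 is the smallest positive non-residue mod 239.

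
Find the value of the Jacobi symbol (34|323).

Pull out 2: since 323 ≡ 3 (mod 8), (2/323) = -1.
Reciprocity: 17 ≡ 1 and 323 ≡ 3 (mod 4), so (17/323) = +(323/17).
Reduce top mod 17: now compute (0/17).
Top reduces to 0: gcd > 1, so the symbol is 0.

0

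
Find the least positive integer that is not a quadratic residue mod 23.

5

(2/23) = +1, so 2 is a residue.
(3/23) = +1, so 3 is a residue.
(4/23) = +1, so 4 is a residue.
(5/23) = −1, so 5 is the smallest positive non-residue mod 23.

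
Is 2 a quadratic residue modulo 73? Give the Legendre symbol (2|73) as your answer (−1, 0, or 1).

1

Euler's criterion: (2/73) ≡ 2^36 (mod 73).
2^2 ≡ 4 (mod 73)
2^4 ≡ 16 (mod 73)
2^8 ≡ 37 (mod 73)
2^16 ≡ 55 (mod 73)
2^32 ≡ 32 (mod 73)
2^36 = 2^(32+4) ≡ 1 (mod 73).
Result is 1, so (2/73) = 1.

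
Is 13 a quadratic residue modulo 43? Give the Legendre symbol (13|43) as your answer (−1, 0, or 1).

1

Reciprocity: 13 ≡ 1 and 43 ≡ 3 (mod 4), so (13/43) = +(43/13).
Reduce top mod 13: now compute (4/13).
Pull out 2^2: since 13 ≡ 5 (mod 8), (2/13) = -1, so (2/13)^2 = +1.
Reached (1/13) = 1. Collecting the sign flips along the way, the symbol is +1.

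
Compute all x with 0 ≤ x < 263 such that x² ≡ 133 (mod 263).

Since 263 ≡ 3 (mod 4), a square root of 133 is 133^((263+1)/4) = 133^66 mod 263.
Repeated squaring: 133^2≡68, 133^4≡153, 133^8≡2, 133^16≡4, 133^32≡16, 133^64≡256 (mod 263).
133^66 = 133^(64+2) ≡ 50 (mod 263).
Check: 50² = 2500 ≡ 133 (mod 263). The two roots are 50 and 213.

50, 213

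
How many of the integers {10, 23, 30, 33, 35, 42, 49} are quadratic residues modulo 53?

3

(10/53) = +1 → QR.
(23/53) = -1 → non-residue.
(30/53) = -1 → non-residue.
(33/53) = -1 → non-residue.
(35/53) = -1 → non-residue.
(42/53) = +1 → QR.
(49/53) = +1 → QR.
Total quadratic residues among the 7: 3.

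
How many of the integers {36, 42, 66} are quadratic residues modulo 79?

(36/79) = +1 → QR.
(42/79) = +1 → QR.
(66/79) = -1 → non-residue.
Total quadratic residues among the 3: 2.

2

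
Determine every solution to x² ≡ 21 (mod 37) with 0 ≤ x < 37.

13, 24

37 ≡ 1 (mod 4), so we find a root by search.
Trying successive values, 13² = 169 ≡ 21 (mod 37). The other root is 37 − 13 = 24.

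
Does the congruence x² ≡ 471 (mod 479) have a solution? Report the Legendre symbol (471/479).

-1

Euler's criterion: (471/479) ≡ 471^239 (mod 479).
471^2 ≡ 64 (mod 479)
471^4 ≡ 264 (mod 479)
471^8 ≡ 241 (mod 479)
471^16 ≡ 122 (mod 479)
471^32 ≡ 35 (mod 479)
471^64 ≡ 267 (mod 479)
471^128 ≡ 397 (mod 479)
471^239 = 471^(128+64+32+8+4+2+1) ≡ 478 (mod 479).
Result is 478 ≡ −1, so (471/479) = −1.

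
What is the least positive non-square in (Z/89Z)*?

3

(2/89) = +1, so 2 is a residue.
(3/89) = −1, so 3 is the smallest positive non-residue mod 89.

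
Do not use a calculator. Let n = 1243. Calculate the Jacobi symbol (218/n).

Pull out 2: since 1243 ≡ 3 (mod 8), (2/1243) = -1.
Reciprocity: 109 ≡ 1 and 1243 ≡ 3 (mod 4), so (109/1243) = +(1243/109).
Reduce top mod 109: now compute (44/109).
Pull out 2^2: since 109 ≡ 5 (mod 8), (2/109) = -1, so (2/109)^2 = +1.
Reciprocity: 11 ≡ 3 and 109 ≡ 1 (mod 4), so (11/109) = +(109/11).
Reduce top mod 11: now compute (10/11).
Pull out 2: since 11 ≡ 3 (mod 8), (2/11) = -1.
Reciprocity: 5 ≡ 1 and 11 ≡ 3 (mod 4), so (5/11) = +(11/5).
Reduce top mod 5: now compute (1/5).
Reached (1/5) = 1. Collecting the sign flips along the way, the symbol is +1.

1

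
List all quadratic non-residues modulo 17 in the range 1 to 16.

3, 5, 6, 7, 10, 11, 12, 14

Square k = 1,…,8 (k and 17−k give the same square):
1²=1, 2²=4, 3²=9, 4²=16, 5²≡8, 6²≡2, 7²≡15, 8²≡13 (mod 17).
The residues are {1, 2, 4, 8, 9, 13, 15, 16}; the non-residues are the remaining 8 nonzero classes.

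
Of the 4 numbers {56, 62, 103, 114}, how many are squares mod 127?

2

(56/127) = -1 → non-residue.
(62/127) = +1 → QR.
(103/127) = +1 → QR.
(114/127) = -1 → non-residue.
Total quadratic residues among the 4: 2.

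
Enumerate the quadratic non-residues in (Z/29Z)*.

2,3,8,10,11,12,14,15,17,18,19,21,26,27

Square k = 1,…,14 (k and 29−k give the same square):
1²=1, 2²=4, 3²=9, 4²=16, 5²=25, 6²≡7, 7²≡20, 8²≡6, 9²≡23, 10²≡13, 11²≡5, 12²≡28, 13²≡24, 14²≡22 (mod 29).
The residues are {1, 4, 5, 6, 7, 9, 13, 16, 20, 22, 23, 24, 25, 28}; the non-residues are the remaining 14 nonzero classes.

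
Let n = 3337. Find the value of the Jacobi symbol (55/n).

Reciprocity: 55 ≡ 3 and 3337 ≡ 1 (mod 4), so (55/3337) = +(3337/55).
Reduce top mod 55: now compute (37/55).
Reciprocity: 37 ≡ 1 and 55 ≡ 3 (mod 4), so (37/55) = +(55/37).
Reduce top mod 37: now compute (18/37).
Pull out 2: since 37 ≡ 5 (mod 8), (2/37) = -1.
Reciprocity: 9 ≡ 1 and 37 ≡ 1 (mod 4), so (9/37) = +(37/9).
Reduce top mod 9: now compute (1/9).
Reached (1/9) = 1. Collecting the sign flips along the way, the symbol is -1.

-1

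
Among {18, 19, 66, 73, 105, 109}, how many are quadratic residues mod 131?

2

(18/131) = -1 → non-residue.
(19/131) = -1 → non-residue.
(66/131) = -1 → non-residue.
(73/131) = -1 → non-residue.
(105/131) = +1 → QR.
(109/131) = +1 → QR.
Total quadratic residues among the 6: 2.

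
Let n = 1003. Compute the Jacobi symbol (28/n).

Pull out 2^2: since 1003 ≡ 3 (mod 8), (2/1003) = -1, so (2/1003)^2 = +1.
Reciprocity: 7 ≡ 3 and 1003 ≡ 3 (mod 4), so (7/1003) = −(1003/7).
Reduce top mod 7: now compute (2/7).
Pull out 2: since 7 ≡ 7 (mod 8), (2/7) = +1.
Reached (1/7) = 1. Collecting the sign flips along the way, the symbol is -1.

-1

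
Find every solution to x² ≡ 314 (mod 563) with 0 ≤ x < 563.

129, 434

Since 563 ≡ 3 (mod 4), a square root of 314 is 314^((563+1)/4) = 314^141 mod 563.
Repeated squaring: 314^2≡71, 314^4≡537, 314^8≡113, 314^16≡383, 314^32≡309, 314^64≡334, 314^128≡82 (mod 563).
314^141 = 314^(128+8+4+1) ≡ 434 (mod 563).
Check: 434² = 188356 ≡ 314 (mod 563). The two roots are 129 and 434.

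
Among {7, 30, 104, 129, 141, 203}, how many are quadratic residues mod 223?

(7/223) = +1 → QR.
(30/223) = +1 → QR.
(104/223) = -1 → non-residue.
(129/223) = -1 → non-residue.
(141/223) = -1 → non-residue.
(203/223) = +1 → QR.
Total quadratic residues among the 6: 3.

3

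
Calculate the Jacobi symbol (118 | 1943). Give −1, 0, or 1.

1

Pull out 2: since 1943 ≡ 7 (mod 8), (2/1943) = +1.
Reciprocity: 59 ≡ 3 and 1943 ≡ 3 (mod 4), so (59/1943) = −(1943/59).
Reduce top mod 59: now compute (55/59).
Reciprocity: 55 ≡ 3 and 59 ≡ 3 (mod 4), so (55/59) = −(59/55).
Reduce top mod 55: now compute (4/55).
Pull out 2^2: since 55 ≡ 7 (mod 8), (2/55) = +1, so (2/55)^2 = +1.
Reached (1/55) = 1. Collecting the sign flips along the way, the symbol is +1.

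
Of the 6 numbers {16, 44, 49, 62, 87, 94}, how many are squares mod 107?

(16/107) = +1 → QR.
(44/107) = +1 → QR.
(49/107) = +1 → QR.
(62/107) = +1 → QR.
(87/107) = +1 → QR.
(94/107) = -1 → non-residue.
Total quadratic residues among the 6: 5.

5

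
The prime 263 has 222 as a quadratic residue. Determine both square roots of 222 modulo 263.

Since 263 ≡ 3 (mod 4), a square root of 222 is 222^((263+1)/4) = 222^66 mod 263.
Repeated squaring: 222^2≡103, 222^4≡89, 222^8≡31, 222^16≡172, 222^32≡128, 222^64≡78 (mod 263).
222^66 = 222^(64+2) ≡ 144 (mod 263).
Check: 144² = 20736 ≡ 222 (mod 263). The two roots are 119 and 144.

119, 144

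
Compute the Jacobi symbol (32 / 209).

1

Pull out 2^5: since 209 ≡ 1 (mod 8), (2/209) = +1, so (2/209)^5 = +1.
Reached (1/209) = 1. Collecting the sign flips along the way, the symbol is +1.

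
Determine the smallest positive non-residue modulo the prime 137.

(2/137) = +1, so 2 is a residue.
(3/137) = −1, so 3 is the smallest positive non-residue mod 137.

3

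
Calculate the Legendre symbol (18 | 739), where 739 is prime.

-1

Euler's criterion: (18/739) ≡ 18^369 (mod 739).
18^2 ≡ 324 (mod 739)
18^4 ≡ 38 (mod 739)
18^8 ≡ 705 (mod 739)
18^16 ≡ 417 (mod 739)
18^32 ≡ 224 (mod 739)
18^64 ≡ 663 (mod 739)
18^128 ≡ 603 (mod 739)
18^256 ≡ 21 (mod 739)
18^369 = 18^(256+64+32+16+1) ≡ 738 (mod 739).
Result is 738 ≡ −1, so (18/739) = −1.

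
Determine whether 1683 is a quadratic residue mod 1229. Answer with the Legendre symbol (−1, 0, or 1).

1

First reduce: 1683 ≡ 454 (mod 1229).
Pull out 2: since 1229 ≡ 5 (mod 8), (2/1229) = -1.
Reciprocity: 227 ≡ 3 and 1229 ≡ 1 (mod 4), so (227/1229) = +(1229/227).
Reduce top mod 227: now compute (94/227).
Pull out 2: since 227 ≡ 3 (mod 8), (2/227) = -1.
Reciprocity: 47 ≡ 3 and 227 ≡ 3 (mod 4), so (47/227) = −(227/47).
Reduce top mod 47: now compute (39/47).
Reciprocity: 39 ≡ 3 and 47 ≡ 3 (mod 4), so (39/47) = −(47/39).
Reduce top mod 39: now compute (8/39).
Pull out 2^3: since 39 ≡ 7 (mod 8), (2/39) = +1, so (2/39)^3 = +1.
Reached (1/39) = 1. Collecting the sign flips along the way, the symbol is +1.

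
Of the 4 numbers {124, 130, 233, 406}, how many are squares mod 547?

(124/547) = -1 → non-residue.
(130/547) = +1 → QR.
(233/547) = +1 → QR.
(406/547) = +1 → QR.
Total quadratic residues among the 4: 3.

3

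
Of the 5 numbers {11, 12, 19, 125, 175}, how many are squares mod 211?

3

(11/211) = +1 → QR.
(12/211) = -1 → non-residue.
(19/211) = +1 → QR.
(125/211) = +1 → QR.
(175/211) = -1 → non-residue.
Total quadratic residues among the 5: 3.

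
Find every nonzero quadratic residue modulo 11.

1, 3, 4, 5, 9

Square k = 1,…,5 (k and 11−k give the same square):
1²=1, 2²=4, 3²=9, 4²≡5, 5²≡3 (mod 11).
So the quadratic residues mod 11 are {1, 3, 4, 5, 9}.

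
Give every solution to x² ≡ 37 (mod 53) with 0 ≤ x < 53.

53 ≡ 1 (mod 4), so we find a root by search.
Trying successive values, 14² = 196 ≡ 37 (mod 53). The other root is 53 − 14 = 39.

14, 39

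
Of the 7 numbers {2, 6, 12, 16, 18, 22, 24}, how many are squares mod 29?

4

(2/29) = -1 → non-residue.
(6/29) = +1 → QR.
(12/29) = -1 → non-residue.
(16/29) = +1 → QR.
(18/29) = -1 → non-residue.
(22/29) = +1 → QR.
(24/29) = +1 → QR.
Total quadratic residues among the 7: 4.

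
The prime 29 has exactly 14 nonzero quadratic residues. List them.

1,4,5,6,7,9,13,16,20,22,23,24,25,28

Square k = 1,…,14 (k and 29−k give the same square):
1²=1, 2²=4, 3²=9, 4²=16, 5²=25, 6²≡7, 7²≡20, 8²≡6, 9²≡23, 10²≡13, 11²≡5, 12²≡28, 13²≡24, 14²≡22 (mod 29).
So the quadratic residues mod 29 are {1, 4, 5, 6, 7, 9, 13, 16, 20, 22, 23, 24, 25, 28}.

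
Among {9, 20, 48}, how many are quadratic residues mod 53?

1

(9/53) = +1 → QR.
(20/53) = -1 → non-residue.
(48/53) = -1 → non-residue.
Total quadratic residues among the 3: 1.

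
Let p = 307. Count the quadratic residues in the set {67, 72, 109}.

(67/307) = -1 → non-residue.
(72/307) = -1 → non-residue.
(109/307) = +1 → QR.
Total quadratic residues among the 3: 1.

1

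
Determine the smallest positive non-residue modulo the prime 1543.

(2/1543) = +1, so 2 is a residue.
(3/1543) = −1, so 3 is the smallest positive non-residue mod 1543.

3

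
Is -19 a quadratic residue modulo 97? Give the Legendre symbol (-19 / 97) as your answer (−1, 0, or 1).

Euler's criterion: (-19/97) ≡ 78^48 (mod 97).
78^2 ≡ 70 (mod 97)
78^4 ≡ 50 (mod 97)
78^8 ≡ 75 (mod 97)
78^16 ≡ 96 (mod 97)
78^32 ≡ 1 (mod 97)
78^48 = 78^(32+16) ≡ 96 (mod 97).
Result is 96 ≡ −1, so (-19/97) = −1.

-1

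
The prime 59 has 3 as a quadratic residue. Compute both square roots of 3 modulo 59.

11, 48

Since 59 ≡ 3 (mod 4), a square root of 3 is 3^((59+1)/4) = 3^15 mod 59.
Repeated squaring: 3^2≡9, 3^4≡22, 3^8≡12 (mod 59).
3^15 = 3^(8+4+2+1) ≡ 48 (mod 59).
Check: 48² = 2304 ≡ 3 (mod 59). The two roots are 11 and 48.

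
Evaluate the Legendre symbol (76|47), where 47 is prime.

-1

First reduce: 76 ≡ 29 (mod 47).
Reciprocity: 29 ≡ 1 and 47 ≡ 3 (mod 4), so (29/47) = +(47/29).
Reduce top mod 29: now compute (18/29).
Pull out 2: since 29 ≡ 5 (mod 8), (2/29) = -1.
Reciprocity: 9 ≡ 1 and 29 ≡ 1 (mod 4), so (9/29) = +(29/9).
Reduce top mod 9: now compute (2/9).
Pull out 2: since 9 ≡ 1 (mod 8), (2/9) = +1.
Reached (1/9) = 1. Collecting the sign flips along the way, the symbol is -1.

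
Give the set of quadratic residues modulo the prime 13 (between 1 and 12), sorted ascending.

Square k = 1,…,6 (k and 13−k give the same square):
1²=1, 2²=4, 3²=9, 4²≡3, 5²≡12, 6²≡10 (mod 13).
So the quadratic residues mod 13 are {1, 3, 4, 9, 10, 12}.

1,3,4,9,10,12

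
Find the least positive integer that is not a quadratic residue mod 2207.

5

(2/2207) = +1, so 2 is a residue.
(3/2207) = +1, so 3 is a residue.
(4/2207) = +1, so 4 is a residue.
(5/2207) = −1, so 5 is the smallest positive non-residue mod 2207.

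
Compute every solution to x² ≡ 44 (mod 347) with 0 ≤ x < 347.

Since 347 ≡ 3 (mod 4), a square root of 44 is 44^((347+1)/4) = 44^87 mod 347.
Repeated squaring: 44^2≡201, 44^4≡149, 44^8≡340, 44^16≡49, 44^32≡319, 44^64≡90 (mod 347).
44^87 = 44^(64+16+4+2+1) ≡ 229 (mod 347).
Check: 229² = 52441 ≡ 44 (mod 347). The two roots are 118 and 229.

118, 229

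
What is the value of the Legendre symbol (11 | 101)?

Reciprocity: 11 ≡ 3 and 101 ≡ 1 (mod 4), so (11/101) = +(101/11).
Reduce top mod 11: now compute (2/11).
Pull out 2: since 11 ≡ 3 (mod 8), (2/11) = -1.
Reached (1/11) = 1. Collecting the sign flips along the way, the symbol is -1.

-1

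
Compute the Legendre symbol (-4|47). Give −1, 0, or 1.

-1

First reduce: -4 ≡ 43 (mod 47).
Reciprocity: 43 ≡ 3 and 47 ≡ 3 (mod 4), so (43/47) = −(47/43).
Reduce top mod 43: now compute (4/43).
Pull out 2^2: since 43 ≡ 3 (mod 8), (2/43) = -1, so (2/43)^2 = +1.
Reached (1/43) = 1. Collecting the sign flips along the way, the symbol is -1.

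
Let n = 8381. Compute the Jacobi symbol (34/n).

Pull out 2: since 8381 ≡ 5 (mod 8), (2/8381) = -1.
Reciprocity: 17 ≡ 1 and 8381 ≡ 1 (mod 4), so (17/8381) = +(8381/17).
Reduce top mod 17: now compute (0/17).
Top reduces to 0: gcd > 1, so the symbol is 0.

0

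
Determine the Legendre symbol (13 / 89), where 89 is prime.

Reciprocity: 13 ≡ 1 and 89 ≡ 1 (mod 4), so (13/89) = +(89/13).
Reduce top mod 13: now compute (11/13).
Reciprocity: 11 ≡ 3 and 13 ≡ 1 (mod 4), so (11/13) = +(13/11).
Reduce top mod 11: now compute (2/11).
Pull out 2: since 11 ≡ 3 (mod 8), (2/11) = -1.
Reached (1/11) = 1. Collecting the sign flips along the way, the symbol is -1.

-1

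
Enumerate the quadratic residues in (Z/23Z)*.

1 2 3 4 6 8 9 12 13 16 18

Square k = 1,…,11 (k and 23−k give the same square):
1²=1, 2²=4, 3²=9, 4²=16, 5²≡2, 6²≡13, 7²≡3, 8²≡18, 9²≡12, 10²≡8, 11²≡6 (mod 23).
So the quadratic residues mod 23 are {1, 2, 3, 4, 6, 8, 9, 12, 13, 16, 18}.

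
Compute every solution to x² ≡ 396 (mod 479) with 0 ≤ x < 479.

Since 479 ≡ 3 (mod 4), a square root of 396 is 396^((479+1)/4) = 396^120 mod 479.
Repeated squaring: 396^2≡183, 396^4≡438, 396^8≡244, 396^16≡140, 396^32≡440, 396^64≡84 (mod 479).
396^120 = 396^(64+32+16+8) ≡ 131 (mod 479).
Check: 131² = 17161 ≡ 396 (mod 479). The two roots are 131 and 348.

131, 348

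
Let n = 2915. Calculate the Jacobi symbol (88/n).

0

Pull out 2^3: since 2915 ≡ 3 (mod 8), (2/2915) = -1, so (2/2915)^3 = -1.
Reciprocity: 11 ≡ 3 and 2915 ≡ 3 (mod 4), so (11/2915) = −(2915/11).
Reduce top mod 11: now compute (0/11).
Top reduces to 0: gcd > 1, so the symbol is 0.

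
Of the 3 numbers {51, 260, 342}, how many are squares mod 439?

(51/439) = +1 → QR.
(260/439) = +1 → QR.
(342/439) = +1 → QR.
Total quadratic residues among the 3: 3.

3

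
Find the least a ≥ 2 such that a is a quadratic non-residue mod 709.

2

(2/709) = −1, so 2 is the smallest positive non-residue mod 709.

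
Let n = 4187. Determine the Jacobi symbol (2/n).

Pull out 2: since 4187 ≡ 3 (mod 8), (2/4187) = -1.
Reached (1/4187) = 1. Collecting the sign flips along the way, the symbol is -1.

-1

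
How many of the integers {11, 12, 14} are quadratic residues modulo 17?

0

(11/17) = -1 → non-residue.
(12/17) = -1 → non-residue.
(14/17) = -1 → non-residue.
Total quadratic residues among the 3: 0.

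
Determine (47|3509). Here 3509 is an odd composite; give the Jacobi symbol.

-1

Reciprocity: 47 ≡ 3 and 3509 ≡ 1 (mod 4), so (47/3509) = +(3509/47).
Reduce top mod 47: now compute (31/47).
Reciprocity: 31 ≡ 3 and 47 ≡ 3 (mod 4), so (31/47) = −(47/31).
Reduce top mod 31: now compute (16/31).
Pull out 2^4: since 31 ≡ 7 (mod 8), (2/31) = +1, so (2/31)^4 = +1.
Reached (1/31) = 1. Collecting the sign flips along the way, the symbol is -1.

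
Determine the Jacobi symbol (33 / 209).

Reciprocity: 33 ≡ 1 and 209 ≡ 1 (mod 4), so (33/209) = +(209/33).
Reduce top mod 33: now compute (11/33).
Reciprocity: 11 ≡ 3 and 33 ≡ 1 (mod 4), so (11/33) = +(33/11).
Reduce top mod 11: now compute (0/11).
Top reduces to 0: gcd > 1, so the symbol is 0.

0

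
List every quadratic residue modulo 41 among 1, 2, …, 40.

1 2 4 5 8 9 10 16 18 20 21 23 25 31 32 33 36 37 39 40

Square k = 1,…,20 (k and 41−k give the same square):
1²=1, 2²=4, 3²=9, 4²=16, 5²=25, 6²=36, 7²≡8, 8²≡23, 9²≡40, 10²≡18, 11²≡39, 12²≡21, 13²≡5, 14²≡32, 15²≡20, 16²≡10, 17²≡2, 18²≡37, 19²≡33, 20²≡31 (mod 41).
So the quadratic residues mod 41 are {1, 2, 4, 5, 8, 9, 10, 16, 18, 20, 21, 23, 25, 31, 32, 33, 36, 37, 39, 40}.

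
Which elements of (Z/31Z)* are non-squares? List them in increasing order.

Square k = 1,…,15 (k and 31−k give the same square):
1²=1, 2²=4, 3²=9, 4²=16, 5²=25, 6²≡5, 7²≡18, 8²≡2, 9²≡19, 10²≡7, 11²≡28, 12²≡20, 13²≡14, 14²≡10, 15²≡8 (mod 31).
The residues are {1, 2, 4, 5, 7, 8, 9, 10, 14, 16, 18, 19, 20, 25, 28}; the non-residues are the remaining 15 nonzero classes.

3 6 11 12 13 15 17 21 22 23 24 26 27 29 30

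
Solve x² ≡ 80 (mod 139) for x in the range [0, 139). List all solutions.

48, 91

Since 139 ≡ 3 (mod 4), a square root of 80 is 80^((139+1)/4) = 80^35 mod 139.
Repeated squaring: 80^2≡6, 80^4≡36, 80^8≡45, 80^16≡79, 80^32≡125 (mod 139).
80^35 = 80^(32+2+1) ≡ 91 (mod 139).
Check: 91² = 8281 ≡ 80 (mod 139). The two roots are 48 and 91.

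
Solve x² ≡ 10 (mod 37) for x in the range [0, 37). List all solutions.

11, 26

37 ≡ 1 (mod 4), so we find a root by search.
Trying successive values, 11² = 121 ≡ 10 (mod 37). The other root is 37 − 11 = 26.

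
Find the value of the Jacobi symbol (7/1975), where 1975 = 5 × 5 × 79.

-1

Reciprocity: 7 ≡ 3 and 1975 ≡ 3 (mod 4), so (7/1975) = −(1975/7).
Reduce top mod 7: now compute (1/7).
Reached (1/7) = 1. Collecting the sign flips along the way, the symbol is -1.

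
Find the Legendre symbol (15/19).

-1

Reciprocity: 15 ≡ 3 and 19 ≡ 3 (mod 4), so (15/19) = −(19/15).
Reduce top mod 15: now compute (4/15).
Pull out 2^2: since 15 ≡ 7 (mod 8), (2/15) = +1, so (2/15)^2 = +1.
Reached (1/15) = 1. Collecting the sign flips along the way, the symbol is -1.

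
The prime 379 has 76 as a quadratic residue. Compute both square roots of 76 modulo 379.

68, 311

Since 379 ≡ 3 (mod 4), a square root of 76 is 76^((379+1)/4) = 76^95 mod 379.
Repeated squaring: 76^2≡91, 76^4≡322, 76^8≡217, 76^16≡93, 76^32≡311, 76^64≡76 (mod 379).
76^95 = 76^(64+16+8+4+2+1) ≡ 311 (mod 379).
Check: 311² = 96721 ≡ 76 (mod 379). The two roots are 68 and 311.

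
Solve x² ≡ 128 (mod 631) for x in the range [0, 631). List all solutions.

121, 510

Since 631 ≡ 3 (mod 4), a square root of 128 is 128^((631+1)/4) = 128^158 mod 631.
Repeated squaring: 128^2≡609, 128^4≡484, 128^8≡155, 128^16≡47, 128^32≡316, 128^64≡158, 128^128≡355 (mod 631).
128^158 = 128^(128+16+8+4+2) ≡ 121 (mod 631).
Check: 121² = 14641 ≡ 128 (mod 631). The two roots are 121 and 510.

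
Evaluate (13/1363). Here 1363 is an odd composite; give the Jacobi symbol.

-1

Reciprocity: 13 ≡ 1 and 1363 ≡ 3 (mod 4), so (13/1363) = +(1363/13).
Reduce top mod 13: now compute (11/13).
Reciprocity: 11 ≡ 3 and 13 ≡ 1 (mod 4), so (11/13) = +(13/11).
Reduce top mod 11: now compute (2/11).
Pull out 2: since 11 ≡ 3 (mod 8), (2/11) = -1.
Reached (1/11) = 1. Collecting the sign flips along the way, the symbol is -1.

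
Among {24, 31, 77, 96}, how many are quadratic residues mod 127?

1

(24/127) = -1 → non-residue.
(31/127) = +1 → QR.
(77/127) = -1 → non-residue.
(96/127) = -1 → non-residue.
Total quadratic residues among the 4: 1.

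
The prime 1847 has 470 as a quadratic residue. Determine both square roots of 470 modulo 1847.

Since 1847 ≡ 3 (mod 4), a square root of 470 is 470^((1847+1)/4) = 470^462 mod 1847.
Repeated squaring: 470^2≡1107, 470^4≡888, 470^8≡1722, 470^16≡849, 470^32≡471, 470^64≡201, 470^128≡1614, 470^256≡726 (mod 1847).
470^462 = 470^(256+128+64+8+4+2) ≡ 1421 (mod 1847).
Check: 1421² = 2019241 ≡ 470 (mod 1847). The two roots are 426 and 1421.

426, 1421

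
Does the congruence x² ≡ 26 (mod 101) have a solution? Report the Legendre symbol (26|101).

-1

Euler's criterion: (26/101) ≡ 26^50 (mod 101).
26^2 ≡ 70 (mod 101)
26^4 ≡ 52 (mod 101)
26^8 ≡ 78 (mod 101)
26^16 ≡ 24 (mod 101)
26^32 ≡ 71 (mod 101)
26^50 = 26^(32+16+2) ≡ 100 (mod 101).
Result is 100 ≡ −1, so (26/101) = −1.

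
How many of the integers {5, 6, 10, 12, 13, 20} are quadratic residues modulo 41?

3

(5/41) = +1 → QR.
(6/41) = -1 → non-residue.
(10/41) = +1 → QR.
(12/41) = -1 → non-residue.
(13/41) = -1 → non-residue.
(20/41) = +1 → QR.
Total quadratic residues among the 6: 3.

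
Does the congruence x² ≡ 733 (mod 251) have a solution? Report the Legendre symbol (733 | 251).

First reduce: 733 ≡ 231 (mod 251).
Reciprocity: 231 ≡ 3 and 251 ≡ 3 (mod 4), so (231/251) = −(251/231).
Reduce top mod 231: now compute (20/231).
Pull out 2^2: since 231 ≡ 7 (mod 8), (2/231) = +1, so (2/231)^2 = +1.
Reciprocity: 5 ≡ 1 and 231 ≡ 3 (mod 4), so (5/231) = +(231/5).
Reduce top mod 5: now compute (1/5).
Reached (1/5) = 1. Collecting the sign flips along the way, the symbol is -1.

-1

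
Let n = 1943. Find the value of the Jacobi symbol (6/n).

Pull out 2: since 1943 ≡ 7 (mod 8), (2/1943) = +1.
Reciprocity: 3 ≡ 3 and 1943 ≡ 3 (mod 4), so (3/1943) = −(1943/3).
Reduce top mod 3: now compute (2/3).
Pull out 2: since 3 ≡ 3 (mod 8), (2/3) = -1.
Reached (1/3) = 1. Collecting the sign flips along the way, the symbol is +1.

1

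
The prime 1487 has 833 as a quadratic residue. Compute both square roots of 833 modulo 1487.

Since 1487 ≡ 3 (mod 4), a square root of 833 is 833^((1487+1)/4) = 833^372 mod 1487.
Repeated squaring: 833^2≡947, 833^4≡148, 833^8≡1086, 833^16≡205, 833^32≡389, 833^64≡1134, 833^128≡1188, 833^256≡181 (mod 1487).
833^372 = 833^(256+64+32+16+4) ≡ 142 (mod 1487).
Check: 142² = 20164 ≡ 833 (mod 1487). The two roots are 142 and 1345.

142, 1345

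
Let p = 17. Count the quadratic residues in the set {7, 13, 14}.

1

(7/17) = -1 → non-residue.
(13/17) = +1 → QR.
(14/17) = -1 → non-residue.
Total quadratic residues among the 3: 1.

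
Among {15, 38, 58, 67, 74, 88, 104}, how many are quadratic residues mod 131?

(15/131) = +1 → QR.
(38/131) = +1 → QR.
(58/131) = +1 → QR.
(67/131) = -1 → non-residue.
(74/131) = +1 → QR.
(88/131) = -1 → non-residue.
(104/131) = -1 → non-residue.
Total quadratic residues among the 7: 4.

4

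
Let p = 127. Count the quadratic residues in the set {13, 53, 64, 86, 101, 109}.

(13/127) = +1 → QR.
(53/127) = -1 → non-residue.
(64/127) = +1 → QR.
(86/127) = -1 → non-residue.
(101/127) = -1 → non-residue.
(109/127) = -1 → non-residue.
Total quadratic residues among the 6: 2.

2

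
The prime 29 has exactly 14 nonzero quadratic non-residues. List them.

Square k = 1,…,14 (k and 29−k give the same square):
1²=1, 2²=4, 3²=9, 4²=16, 5²=25, 6²≡7, 7²≡20, 8²≡6, 9²≡23, 10²≡13, 11²≡5, 12²≡28, 13²≡24, 14²≡22 (mod 29).
The residues are {1, 4, 5, 6, 7, 9, 13, 16, 20, 22, 23, 24, 25, 28}; the non-residues are the remaining 14 nonzero classes.

2,3,8,10,11,12,14,15,17,18,19,21,26,27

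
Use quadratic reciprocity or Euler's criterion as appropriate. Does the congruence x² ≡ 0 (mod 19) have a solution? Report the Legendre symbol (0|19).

Top reduces to 0: gcd > 1, so the symbol is 0.

0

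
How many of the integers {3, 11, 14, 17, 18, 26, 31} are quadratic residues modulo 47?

(3/47) = +1 → QR.
(11/47) = -1 → non-residue.
(14/47) = +1 → QR.
(17/47) = +1 → QR.
(18/47) = +1 → QR.
(26/47) = -1 → non-residue.
(31/47) = -1 → non-residue.
Total quadratic residues among the 7: 4.

4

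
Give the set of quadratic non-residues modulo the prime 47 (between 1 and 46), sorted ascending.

5,10,11,13,15,19,20,22,23,26,29,30,31,33,35,38,39,40,41,43,44,45,46

Square k = 1,…,23 (k and 47−k give the same square):
1²=1, 2²=4, 3²=9, 4²=16, 5²=25, 6²=36, 7²≡2, 8²≡17, 9²≡34, 10²≡6, 11²≡27, 12²≡3, 13²≡28, 14²≡8, 15²≡37, 16²≡21, 17²≡7, 18²≡42, 19²≡32, 20²≡24, 21²≡18, 22²≡14, 23²≡12 (mod 47).
The residues are {1, 2, 3, 4, 6, 7, 8, 9, 12, 14, 16, 17, 18, 21, 24, 25, 27, 28, 32, 34, 36, 37, 42}; the non-residues are the remaining 23 nonzero classes.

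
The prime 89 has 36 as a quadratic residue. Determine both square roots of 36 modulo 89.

6, 83

89 ≡ 1 (mod 4), so we find a root by search.
Trying successive values, 6² = 36 ≡ 36 (mod 89). The other root is 89 − 6 = 83.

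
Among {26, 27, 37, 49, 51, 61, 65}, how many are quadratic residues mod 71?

3

(26/71) = -1 → non-residue.
(27/71) = +1 → QR.
(37/71) = +1 → QR.
(49/71) = +1 → QR.
(51/71) = -1 → non-residue.
(61/71) = -1 → non-residue.
(65/71) = -1 → non-residue.
Total quadratic residues among the 7: 3.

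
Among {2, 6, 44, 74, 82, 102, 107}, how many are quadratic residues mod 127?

5

(2/127) = +1 → QR.
(6/127) = -1 → non-residue.
(44/127) = +1 → QR.
(74/127) = +1 → QR.
(82/127) = +1 → QR.
(102/127) = -1 → non-residue.
(107/127) = +1 → QR.
Total quadratic residues among the 7: 5.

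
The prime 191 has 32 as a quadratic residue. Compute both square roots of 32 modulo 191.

37, 154

Since 191 ≡ 3 (mod 4), a square root of 32 is 32^((191+1)/4) = 32^48 mod 191.
Repeated squaring: 32^2≡69, 32^4≡177, 32^8≡5, 32^16≡25, 32^32≡52 (mod 191).
32^48 = 32^(32+16) ≡ 154 (mod 191).
Check: 154² = 23716 ≡ 32 (mod 191). The two roots are 37 and 154.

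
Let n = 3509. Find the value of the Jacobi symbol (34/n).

1

Pull out 2: since 3509 ≡ 5 (mod 8), (2/3509) = -1.
Reciprocity: 17 ≡ 1 and 3509 ≡ 1 (mod 4), so (17/3509) = +(3509/17).
Reduce top mod 17: now compute (7/17).
Reciprocity: 7 ≡ 3 and 17 ≡ 1 (mod 4), so (7/17) = +(17/7).
Reduce top mod 7: now compute (3/7).
Reciprocity: 3 ≡ 3 and 7 ≡ 3 (mod 4), so (3/7) = −(7/3).
Reduce top mod 3: now compute (1/3).
Reached (1/3) = 1. Collecting the sign flips along the way, the symbol is +1.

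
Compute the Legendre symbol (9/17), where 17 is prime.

1

Reciprocity: 9 ≡ 1 and 17 ≡ 1 (mod 4), so (9/17) = +(17/9).
Reduce top mod 9: now compute (8/9).
Pull out 2^3: since 9 ≡ 1 (mod 8), (2/9) = +1, so (2/9)^3 = +1.
Reached (1/9) = 1. Collecting the sign flips along the way, the symbol is +1.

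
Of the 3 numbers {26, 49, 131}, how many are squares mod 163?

3

(26/163) = +1 → QR.
(49/163) = +1 → QR.
(131/163) = +1 → QR.
Total quadratic residues among the 3: 3.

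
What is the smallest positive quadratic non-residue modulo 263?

5

(2/263) = +1, so 2 is a residue.
(3/263) = +1, so 3 is a residue.
(4/263) = +1, so 4 is a residue.
(5/263) = −1, so 5 is the smallest positive non-residue mod 263.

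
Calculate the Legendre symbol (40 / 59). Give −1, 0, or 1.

Pull out 2^3: since 59 ≡ 3 (mod 8), (2/59) = -1, so (2/59)^3 = -1.
Reciprocity: 5 ≡ 1 and 59 ≡ 3 (mod 4), so (5/59) = +(59/5).
Reduce top mod 5: now compute (4/5).
Pull out 2^2: since 5 ≡ 5 (mod 8), (2/5) = -1, so (2/5)^2 = +1.
Reached (1/5) = 1. Collecting the sign flips along the way, the symbol is -1.

-1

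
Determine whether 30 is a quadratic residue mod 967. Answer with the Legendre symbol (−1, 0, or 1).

1

Pull out 2: since 967 ≡ 7 (mod 8), (2/967) = +1.
Reciprocity: 15 ≡ 3 and 967 ≡ 3 (mod 4), so (15/967) = −(967/15).
Reduce top mod 15: now compute (7/15).
Reciprocity: 7 ≡ 3 and 15 ≡ 3 (mod 4), so (7/15) = −(15/7).
Reduce top mod 7: now compute (1/7).
Reached (1/7) = 1. Collecting the sign flips along the way, the symbol is +1.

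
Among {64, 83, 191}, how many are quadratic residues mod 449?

2

(64/449) = +1 → QR.
(83/449) = -1 → non-residue.
(191/449) = +1 → QR.
Total quadratic residues among the 3: 2.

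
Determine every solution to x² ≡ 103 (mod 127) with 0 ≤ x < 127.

Since 127 ≡ 3 (mod 4), a square root of 103 is 103^((127+1)/4) = 103^32 mod 127.
Repeated squaring: 103^2≡68, 103^4≡52, 103^8≡37, 103^16≡99, 103^32≡22 (mod 127).
103^32 = 103^(32) ≡ 22 (mod 127).
Check: 22² = 484 ≡ 103 (mod 127). The two roots are 22 and 105.

22, 105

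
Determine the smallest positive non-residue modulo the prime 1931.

2

(2/1931) = −1, so 2 is the smallest positive non-residue mod 1931.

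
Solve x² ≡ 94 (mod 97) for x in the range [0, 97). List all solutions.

26, 71

97 ≡ 1 (mod 4), so we find a root by search.
Trying successive values, 26² = 676 ≡ 94 (mod 97). The other root is 97 − 26 = 71.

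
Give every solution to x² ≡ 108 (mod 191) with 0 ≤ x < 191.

47, 144

Since 191 ≡ 3 (mod 4), a square root of 108 is 108^((191+1)/4) = 108^48 mod 191.
Repeated squaring: 108^2≡13, 108^4≡169, 108^8≡102, 108^16≡90, 108^32≡78 (mod 191).
108^48 = 108^(32+16) ≡ 144 (mod 191).
Check: 144² = 20736 ≡ 108 (mod 191). The two roots are 47 and 144.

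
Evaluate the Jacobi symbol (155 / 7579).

Reciprocity: 155 ≡ 3 and 7579 ≡ 3 (mod 4), so (155/7579) = −(7579/155).
Reduce top mod 155: now compute (139/155).
Reciprocity: 139 ≡ 3 and 155 ≡ 3 (mod 4), so (139/155) = −(155/139).
Reduce top mod 139: now compute (16/139).
Pull out 2^4: since 139 ≡ 3 (mod 8), (2/139) = -1, so (2/139)^4 = +1.
Reached (1/139) = 1. Collecting the sign flips along the way, the symbol is +1.

1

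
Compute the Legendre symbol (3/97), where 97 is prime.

1

Euler's criterion: (3/97) ≡ 3^48 (mod 97).
3^2 ≡ 9 (mod 97)
3^4 ≡ 81 (mod 97)
3^8 ≡ 62 (mod 97)
3^16 ≡ 61 (mod 97)
3^32 ≡ 35 (mod 97)
3^48 = 3^(32+16) ≡ 1 (mod 97).
Result is 1, so (3/97) = 1.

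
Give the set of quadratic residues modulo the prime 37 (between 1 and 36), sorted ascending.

1,3,4,7,9,10,11,12,16,21,25,26,27,28,30,33,34,36

Square k = 1,…,18 (k and 37−k give the same square):
1²=1, 2²=4, 3²=9, 4²=16, 5²=25, 6²=36, 7²≡12, 8²≡27, 9²≡7, 10²≡26, 11²≡10, 12²≡33, 13²≡21, 14²≡11, 15²≡3, 16²≡34, 17²≡30, 18²≡28 (mod 37).
So the quadratic residues mod 37 are {1, 3, 4, 7, 9, 10, 11, 12, 16, 21, 25, 26, 27, 28, 30, 33, 34, 36}.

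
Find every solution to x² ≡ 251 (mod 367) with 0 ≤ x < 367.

148, 219

Since 367 ≡ 3 (mod 4), a square root of 251 is 251^((367+1)/4) = 251^92 mod 367.
Repeated squaring: 251^2≡244, 251^4≡82, 251^8≡118, 251^16≡345, 251^32≡117, 251^64≡110 (mod 367).
251^92 = 251^(64+16+8+4) ≡ 148 (mod 367).
Check: 148² = 21904 ≡ 251 (mod 367). The two roots are 148 and 219.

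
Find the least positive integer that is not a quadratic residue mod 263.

(2/263) = +1, so 2 is a residue.
(3/263) = +1, so 3 is a residue.
(4/263) = +1, so 4 is a residue.
(5/263) = −1, so 5 is the smallest positive non-residue mod 263.

5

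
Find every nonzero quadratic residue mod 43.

1 4 6 9 10 11 13 14 15 16 17 21 23 24 25 31 35 36 38 40 41

Square k = 1,…,21 (k and 43−k give the same square):
1²=1, 2²=4, 3²=9, 4²=16, 5²=25, 6²=36, 7²≡6, 8²≡21, 9²≡38, 10²≡14, 11²≡35, 12²≡15, 13²≡40, 14²≡24, 15²≡10, 16²≡41, 17²≡31, 18²≡23, 19²≡17, 20²≡13, 21²≡11 (mod 43).
So the quadratic residues mod 43 are {1, 4, 6, 9, 10, 11, 13, 14, 15, 16, 17, 21, 23, 24, 25, 31, 35, 36, 38, 40, 41}.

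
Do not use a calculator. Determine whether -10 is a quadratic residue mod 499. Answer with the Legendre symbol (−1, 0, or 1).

First reduce: -10 ≡ 489 (mod 499).
Reciprocity: 489 ≡ 1 and 499 ≡ 3 (mod 4), so (489/499) = +(499/489).
Reduce top mod 489: now compute (10/489).
Pull out 2: since 489 ≡ 1 (mod 8), (2/489) = +1.
Reciprocity: 5 ≡ 1 and 489 ≡ 1 (mod 4), so (5/489) = +(489/5).
Reduce top mod 5: now compute (4/5).
Pull out 2^2: since 5 ≡ 5 (mod 8), (2/5) = -1, so (2/5)^2 = +1.
Reached (1/5) = 1. Collecting the sign flips along the way, the symbol is +1.

1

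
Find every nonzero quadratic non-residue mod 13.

Square k = 1,…,6 (k and 13−k give the same square):
1²=1, 2²=4, 3²=9, 4²≡3, 5²≡12, 6²≡10 (mod 13).
The residues are {1, 3, 4, 9, 10, 12}; the non-residues are the remaining 6 nonzero classes.

2, 5, 6, 7, 8, 11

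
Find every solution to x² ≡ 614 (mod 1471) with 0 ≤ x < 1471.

438, 1033

Since 1471 ≡ 3 (mod 4), a square root of 614 is 614^((1471+1)/4) = 614^368 mod 1471.
Repeated squaring: 614^2≡420, 614^4≡1351, 614^8≡1161, 614^16≡485, 614^32≡1336, 614^64≡573, 614^128≡296, 614^256≡827 (mod 1471).
614^368 = 614^(256+64+32+16) ≡ 438 (mod 1471).
Check: 438² = 191844 ≡ 614 (mod 1471). The two roots are 438 and 1033.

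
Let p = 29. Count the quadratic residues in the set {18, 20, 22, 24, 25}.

(18/29) = -1 → non-residue.
(20/29) = +1 → QR.
(22/29) = +1 → QR.
(24/29) = +1 → QR.
(25/29) = +1 → QR.
Total quadratic residues among the 5: 4.

4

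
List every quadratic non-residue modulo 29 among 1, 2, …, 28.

Square k = 1,…,14 (k and 29−k give the same square):
1²=1, 2²=4, 3²=9, 4²=16, 5²=25, 6²≡7, 7²≡20, 8²≡6, 9²≡23, 10²≡13, 11²≡5, 12²≡28, 13²≡24, 14²≡22 (mod 29).
The residues are {1, 4, 5, 6, 7, 9, 13, 16, 20, 22, 23, 24, 25, 28}; the non-residues are the remaining 14 nonzero classes.

2,3,8,10,11,12,14,15,17,18,19,21,26,27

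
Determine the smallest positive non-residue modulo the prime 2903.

5

(2/2903) = +1, so 2 is a residue.
(3/2903) = +1, so 3 is a residue.
(4/2903) = +1, so 4 is a residue.
(5/2903) = −1, so 5 is the smallest positive non-residue mod 2903.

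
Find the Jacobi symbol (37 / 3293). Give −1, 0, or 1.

Reciprocity: 37 ≡ 1 and 3293 ≡ 1 (mod 4), so (37/3293) = +(3293/37).
Reduce top mod 37: now compute (0/37).
Top reduces to 0: gcd > 1, so the symbol is 0.

0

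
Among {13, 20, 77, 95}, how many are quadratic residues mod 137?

(13/137) = -1 → non-residue.
(20/137) = -1 → non-residue.
(77/137) = +1 → QR.
(95/137) = -1 → non-residue.
Total quadratic residues among the 4: 1.

1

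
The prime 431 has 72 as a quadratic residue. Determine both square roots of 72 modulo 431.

165, 266

Since 431 ≡ 3 (mod 4), a square root of 72 is 72^((431+1)/4) = 72^108 mod 431.
Repeated squaring: 72^2≡12, 72^4≡144, 72^8≡48, 72^16≡149, 72^32≡220, 72^64≡128 (mod 431).
72^108 = 72^(64+32+8+4) ≡ 165 (mod 431).
Check: 165² = 27225 ≡ 72 (mod 431). The two roots are 165 and 266.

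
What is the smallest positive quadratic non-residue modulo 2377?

(2/2377) = +1, so 2 is a residue.
(3/2377) = +1, so 3 is a residue.
(4/2377) = +1, so 4 is a residue.
(5/2377) = −1, so 5 is the smallest positive non-residue mod 2377.

5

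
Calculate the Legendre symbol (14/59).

-1

Pull out 2: since 59 ≡ 3 (mod 8), (2/59) = -1.
Reciprocity: 7 ≡ 3 and 59 ≡ 3 (mod 4), so (7/59) = −(59/7).
Reduce top mod 7: now compute (3/7).
Reciprocity: 3 ≡ 3 and 7 ≡ 3 (mod 4), so (3/7) = −(7/3).
Reduce top mod 3: now compute (1/3).
Reached (1/3) = 1. Collecting the sign flips along the way, the symbol is -1.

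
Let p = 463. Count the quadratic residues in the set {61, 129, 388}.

2

(61/463) = +1 → QR.
(129/463) = -1 → non-residue.
(388/463) = +1 → QR.
Total quadratic residues among the 3: 2.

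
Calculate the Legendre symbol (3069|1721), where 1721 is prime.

1

First reduce: 3069 ≡ 1348 (mod 1721).
Pull out 2^2: since 1721 ≡ 1 (mod 8), (2/1721) = +1, so (2/1721)^2 = +1.
Reciprocity: 337 ≡ 1 and 1721 ≡ 1 (mod 4), so (337/1721) = +(1721/337).
Reduce top mod 337: now compute (36/337).
Pull out 2^2: since 337 ≡ 1 (mod 8), (2/337) = +1, so (2/337)^2 = +1.
Reciprocity: 9 ≡ 1 and 337 ≡ 1 (mod 4), so (9/337) = +(337/9).
Reduce top mod 9: now compute (4/9).
Pull out 2^2: since 9 ≡ 1 (mod 8), (2/9) = +1, so (2/9)^2 = +1.
Reached (1/9) = 1. Collecting the sign flips along the way, the symbol is +1.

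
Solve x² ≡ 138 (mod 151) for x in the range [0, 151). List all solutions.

17, 134

Since 151 ≡ 3 (mod 4), a square root of 138 is 138^((151+1)/4) = 138^38 mod 151.
Repeated squaring: 138^2≡18, 138^4≡22, 138^8≡31, 138^16≡55, 138^32≡5 (mod 151).
138^38 = 138^(32+4+2) ≡ 17 (mod 151).
Check: 17² = 289 ≡ 138 (mod 151). The two roots are 17 and 134.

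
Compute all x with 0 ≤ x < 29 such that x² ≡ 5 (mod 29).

29 ≡ 1 (mod 4), so we find a root by search.
Trying successive values, 11² = 121 ≡ 5 (mod 29). The other root is 29 − 11 = 18.

11, 18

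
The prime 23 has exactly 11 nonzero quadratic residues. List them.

Square k = 1,…,11 (k and 23−k give the same square):
1²=1, 2²=4, 3²=9, 4²=16, 5²≡2, 6²≡13, 7²≡3, 8²≡18, 9²≡12, 10²≡8, 11²≡6 (mod 23).
So the quadratic residues mod 23 are {1, 2, 3, 4, 6, 8, 9, 12, 13, 16, 18}.

1 2 3 4 6 8 9 12 13 16 18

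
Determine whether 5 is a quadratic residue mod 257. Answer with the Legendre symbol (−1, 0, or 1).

-1

Reciprocity: 5 ≡ 1 and 257 ≡ 1 (mod 4), so (5/257) = +(257/5).
Reduce top mod 5: now compute (2/5).
Pull out 2: since 5 ≡ 5 (mod 8), (2/5) = -1.
Reached (1/5) = 1. Collecting the sign flips along the way, the symbol is -1.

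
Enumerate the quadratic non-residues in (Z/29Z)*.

2, 3, 8, 10, 11, 12, 14, 15, 17, 18, 19, 21, 26, 27

Square k = 1,…,14 (k and 29−k give the same square):
1²=1, 2²=4, 3²=9, 4²=16, 5²=25, 6²≡7, 7²≡20, 8²≡6, 9²≡23, 10²≡13, 11²≡5, 12²≡28, 13²≡24, 14²≡22 (mod 29).
The residues are {1, 4, 5, 6, 7, 9, 13, 16, 20, 22, 23, 24, 25, 28}; the non-residues are the remaining 14 nonzero classes.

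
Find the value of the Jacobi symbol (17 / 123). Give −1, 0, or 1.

Reciprocity: 17 ≡ 1 and 123 ≡ 3 (mod 4), so (17/123) = +(123/17).
Reduce top mod 17: now compute (4/17).
Pull out 2^2: since 17 ≡ 1 (mod 8), (2/17) = +1, so (2/17)^2 = +1.
Reached (1/17) = 1. Collecting the sign flips along the way, the symbol is +1.

1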